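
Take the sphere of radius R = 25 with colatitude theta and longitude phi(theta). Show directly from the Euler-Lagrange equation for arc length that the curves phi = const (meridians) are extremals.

On the sphere of radius R = 25 with spherical coordinates (θ, φ), the induced metric is
    ds^2 = 625(dθ^2 + sin^2(θ) dφ^2).
Using θ as the parameter, the arc-length functional becomes
    J[φ] = ∫ 25 sqrt(1 + sin^2(θ) (dφ/dθ)^2) dθ.
So L = 25 sqrt(1 + sin^2(θ) φ'^2). Compute
    ∂L/∂φ = 0  (L has no explicit φ dependence),
    ∂L/∂φ' = 25 sin^2(θ) φ' / sqrt(1 + sin^2(θ) φ'^2).
For the candidate φ(θ) = c (constant), φ' = 0, so ∂L/∂φ' evaluated along the candidate vanishes, and ∂L/∂φ is identically zero. Hence
    d/dθ(∂L/∂φ') − ∂L/∂φ = 0
is satisfied. Therefore meridians φ = const are extremals of arc length — they are geodesics on the sphere.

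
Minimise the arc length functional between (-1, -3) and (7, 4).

Arc-length functional: J[y] = ∫ sqrt(1 + (y')^2) dx.
Lagrangian L = sqrt(1 + (y')^2) has no explicit y dependence, so ∂L/∂y = 0 and the Euler-Lagrange equation gives
    d/dx( y' / sqrt(1 + (y')^2) ) = 0  ⇒  y' / sqrt(1 + (y')^2) = const.
Hence y' is constant, so y(x) is affine.
Fitting the endpoints (-1, -3) and (7, 4):
    slope m = (4 − (-3)) / (7 − (-1)) = 7/8,
    intercept c = (-3) − m·(-1) = -17/8.
Extremal: y(x) = (7/8) x - 17/8.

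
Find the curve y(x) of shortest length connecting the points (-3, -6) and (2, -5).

Arc-length functional: J[y] = ∫ sqrt(1 + (y')^2) dx.
Lagrangian L = sqrt(1 + (y')^2) has no explicit y dependence, so ∂L/∂y = 0 and the Euler-Lagrange equation gives
    d/dx( y' / sqrt(1 + (y')^2) ) = 0  ⇒  y' / sqrt(1 + (y')^2) = const.
Hence y' is constant, so y(x) is affine.
Fitting the endpoints (-3, -6) and (2, -5):
    slope m = ((-5) − (-6)) / (2 − (-3)) = 1/5,
    intercept c = (-6) − m·(-3) = -27/5.
Extremal: y(x) = (1/5) x - 27/5.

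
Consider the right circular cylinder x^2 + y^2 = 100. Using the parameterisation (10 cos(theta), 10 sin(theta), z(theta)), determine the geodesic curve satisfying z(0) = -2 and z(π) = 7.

Parameterise the cylinder of radius R = 10 as
    r(θ) = (10 cos θ, 10 sin θ, z(θ)).
The arc-length element is
    ds = sqrt(100 + (dz/dθ)^2) dθ,
so the Lagrangian is L = sqrt(100 + z'^2).
L depends on z' only, not on z or θ, so ∂L/∂z = 0 and
    ∂L/∂z' = z' / sqrt(100 + z'^2).
The Euler-Lagrange equation gives
    d/dθ( z' / sqrt(100 + z'^2) ) = 0,
so z' is constant. Integrating once:
    z(θ) = a θ + b,
a helix on the cylinder (a straight line when the cylinder is unrolled). The constants a, b are determined by the endpoint conditions.
With endpoint conditions z(0) = -2 and z(π) = 7: from z(0) = b we get b = -2, and a·π + -2 = 7 gives a = 9/π, so
    z(θ) = (9/π) θ − 2.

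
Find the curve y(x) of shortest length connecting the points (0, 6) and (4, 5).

Arc-length functional: J[y] = ∫ sqrt(1 + (y')^2) dx.
Lagrangian L = sqrt(1 + (y')^2) has no explicit y dependence, so ∂L/∂y = 0 and the Euler-Lagrange equation gives
    d/dx( y' / sqrt(1 + (y')^2) ) = 0  ⇒  y' / sqrt(1 + (y')^2) = const.
Hence y' is constant, so y(x) is affine.
Fitting the endpoints (0, 6) and (4, 5):
    slope m = (5 − 6) / (4 − 0) = -1/4,
    intercept c = 6 − m·0 = 6.
Extremal: y(x) = (-1/4) x + 6.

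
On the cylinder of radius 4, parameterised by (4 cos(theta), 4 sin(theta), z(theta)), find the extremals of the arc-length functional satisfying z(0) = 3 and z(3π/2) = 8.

Parameterise the cylinder of radius R = 4 as
    r(θ) = (4 cos θ, 4 sin θ, z(θ)).
The arc-length element is
    ds = sqrt(16 + (dz/dθ)^2) dθ,
so the Lagrangian is L = sqrt(16 + z'^2).
L depends on z' only, not on z or θ, so ∂L/∂z = 0 and
    ∂L/∂z' = z' / sqrt(16 + z'^2).
The Euler-Lagrange equation gives
    d/dθ( z' / sqrt(16 + z'^2) ) = 0,
so z' is constant. Integrating once:
    z(θ) = a θ + b,
a helix on the cylinder (a straight line when the cylinder is unrolled). The constants a, b are determined by the endpoint conditions.
With endpoint conditions z(0) = 3 and z(3π/2) = 8: from z(0) = b we get b = 3, and a·3π/2 + 3 = 8 gives a = 10/(3π), so
    z(θ) = (10/(3π)) θ + 3.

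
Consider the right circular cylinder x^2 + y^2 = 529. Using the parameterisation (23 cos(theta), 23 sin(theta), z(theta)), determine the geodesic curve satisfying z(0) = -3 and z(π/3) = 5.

Parameterise the cylinder of radius R = 23 as
    r(θ) = (23 cos θ, 23 sin θ, z(θ)).
The arc-length element is
    ds = sqrt(529 + (dz/dθ)^2) dθ,
so the Lagrangian is L = sqrt(529 + z'^2).
L depends on z' only, not on z or θ, so ∂L/∂z = 0 and
    ∂L/∂z' = z' / sqrt(529 + z'^2).
The Euler-Lagrange equation gives
    d/dθ( z' / sqrt(529 + z'^2) ) = 0,
so z' is constant. Integrating once:
    z(θ) = a θ + b,
a helix on the cylinder (a straight line when the cylinder is unrolled). The constants a, b are determined by the endpoint conditions.
With endpoint conditions z(0) = -3 and z(π/3) = 5: from z(0) = b we get b = -3, and a·π/3 + -3 = 5 gives a = 24/π, so
    z(θ) = (24/π) θ − 3.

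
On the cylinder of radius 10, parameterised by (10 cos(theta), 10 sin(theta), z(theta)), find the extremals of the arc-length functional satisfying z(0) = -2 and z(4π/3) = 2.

Parameterise the cylinder of radius R = 10 as
    r(θ) = (10 cos θ, 10 sin θ, z(θ)).
The arc-length element is
    ds = sqrt(100 + (dz/dθ)^2) dθ,
so the Lagrangian is L = sqrt(100 + z'^2).
L depends on z' only, not on z or θ, so ∂L/∂z = 0 and
    ∂L/∂z' = z' / sqrt(100 + z'^2).
The Euler-Lagrange equation gives
    d/dθ( z' / sqrt(100 + z'^2) ) = 0,
so z' is constant. Integrating once:
    z(θ) = a θ + b,
a helix on the cylinder (a straight line when the cylinder is unrolled). The constants a, b are determined by the endpoint conditions.
With endpoint conditions z(0) = -2 and z(4π/3) = 2: from z(0) = b we get b = -2, and a·4π/3 + -2 = 2 gives a = 3/π, so
    z(θ) = (3/π) θ − 2.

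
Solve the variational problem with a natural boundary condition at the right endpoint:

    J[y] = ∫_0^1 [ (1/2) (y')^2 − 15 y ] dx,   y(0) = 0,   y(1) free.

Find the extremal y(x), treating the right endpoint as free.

The Lagrangian L = (1/2) (y')^2 − 15 y gives
    ∂L/∂y = −15,   ∂L/∂y' = y'.
Euler-Lagrange: d/dx(y') − (−15) = 0, i.e. y'' + 15 = 0, so
    y(x) = −(15/2) x^2 + C1 x + C2.
Fixed left endpoint y(0) = 0 ⇒ C2 = 0.
The right endpoint x = 1 is free, so the natural (transversality) condition is ∂L/∂y' |_{x=1} = 0, i.e. y'(1) = 0.
Compute y'(x) = −15 x + C1, so y'(1) = −15 + C1 = 0 ⇒ C1 = 15.
Therefore the extremal is
    y(x) = −(15/2) x^2 + 15 x.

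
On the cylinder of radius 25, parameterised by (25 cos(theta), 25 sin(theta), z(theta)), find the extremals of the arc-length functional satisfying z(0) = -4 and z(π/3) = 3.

Parameterise the cylinder of radius R = 25 as
    r(θ) = (25 cos θ, 25 sin θ, z(θ)).
The arc-length element is
    ds = sqrt(625 + (dz/dθ)^2) dθ,
so the Lagrangian is L = sqrt(625 + z'^2).
L depends on z' only, not on z or θ, so ∂L/∂z = 0 and
    ∂L/∂z' = z' / sqrt(625 + z'^2).
The Euler-Lagrange equation gives
    d/dθ( z' / sqrt(625 + z'^2) ) = 0,
so z' is constant. Integrating once:
    z(θ) = a θ + b,
a helix on the cylinder (a straight line when the cylinder is unrolled). The constants a, b are determined by the endpoint conditions.
With endpoint conditions z(0) = -4 and z(π/3) = 3: from z(0) = b we get b = -4, and a·π/3 + -4 = 3 gives a = 21/π, so
    z(θ) = (21/π) θ − 4.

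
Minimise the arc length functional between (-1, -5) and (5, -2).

Arc-length functional: J[y] = ∫ sqrt(1 + (y')^2) dx.
Lagrangian L = sqrt(1 + (y')^2) has no explicit y dependence, so ∂L/∂y = 0 and the Euler-Lagrange equation gives
    d/dx( y' / sqrt(1 + (y')^2) ) = 0  ⇒  y' / sqrt(1 + (y')^2) = const.
Hence y' is constant, so y(x) is affine.
Fitting the endpoints (-1, -5) and (5, -2):
    slope m = ((-2) − (-5)) / (5 − (-1)) = 1/2,
    intercept c = (-5) − m·(-1) = -9/2.
Extremal: y(x) = (1/2) x - 9/2.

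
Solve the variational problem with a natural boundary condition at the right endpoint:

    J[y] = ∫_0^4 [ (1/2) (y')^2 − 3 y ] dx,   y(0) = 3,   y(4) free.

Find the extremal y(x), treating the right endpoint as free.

The Lagrangian L = (1/2) (y')^2 − 3 y gives
    ∂L/∂y = −3,   ∂L/∂y' = y'.
Euler-Lagrange: d/dx(y') − (−3) = 0, i.e. y'' + 3 = 0, so
    y(x) = −(3/2) x^2 + C1 x + C2.
Fixed left endpoint y(0) = 3 ⇒ C2 = 3.
The right endpoint x = 4 is free, so the natural (transversality) condition is ∂L/∂y' |_{x=4} = 0, i.e. y'(4) = 0.
Compute y'(x) = −3 x + C1, so y'(4) = −12 + C1 = 0 ⇒ C1 = 12.
Therefore the extremal is
    y(x) = −(3/2) x^2 + 12 x + 3.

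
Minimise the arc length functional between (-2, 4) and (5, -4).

Arc-length functional: J[y] = ∫ sqrt(1 + (y')^2) dx.
Lagrangian L = sqrt(1 + (y')^2) has no explicit y dependence, so ∂L/∂y = 0 and the Euler-Lagrange equation gives
    d/dx( y' / sqrt(1 + (y')^2) ) = 0  ⇒  y' / sqrt(1 + (y')^2) = const.
Hence y' is constant, so y(x) is affine.
Fitting the endpoints (-2, 4) and (5, -4):
    slope m = ((-4) − 4) / (5 − (-2)) = -8/7,
    intercept c = 4 − m·(-2) = 12/7.
Extremal: y(x) = (-8/7) x + 12/7.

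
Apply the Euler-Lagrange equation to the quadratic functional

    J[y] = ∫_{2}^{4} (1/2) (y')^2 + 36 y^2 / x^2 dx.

The Lagrangian is L = (1/2) (y')^2 + 36 y^2 / x^2.
Compute ∂L/∂y = 72y/x^2, ∂L/∂y' = y'.
The Euler-Lagrange equation d/dx(∂L/∂y') − ∂L/∂y = 0 reduces to
    y'' − 72/x^2 · y = 0  (x > 0).
Its general solution is
    y(x) = A x^9 + B x^(-8),
with A, B fixed by the endpoint conditions.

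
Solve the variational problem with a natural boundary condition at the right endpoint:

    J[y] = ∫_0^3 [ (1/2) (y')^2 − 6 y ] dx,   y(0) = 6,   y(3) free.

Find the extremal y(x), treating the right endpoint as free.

The Lagrangian L = (1/2) (y')^2 − 6 y gives
    ∂L/∂y = −6,   ∂L/∂y' = y'.
Euler-Lagrange: d/dx(y') − (−6) = 0, i.e. y'' + 6 = 0, so
    y(x) = −(6/2) x^2 + C1 x + C2.
Fixed left endpoint y(0) = 6 ⇒ C2 = 6.
The right endpoint x = 3 is free, so the natural (transversality) condition is ∂L/∂y' |_{x=3} = 0, i.e. y'(3) = 0.
Compute y'(x) = −6 x + C1, so y'(3) = −18 + C1 = 0 ⇒ C1 = 18.
Therefore the extremal is
    y(x) = −3 x^2 + 18 x + 6.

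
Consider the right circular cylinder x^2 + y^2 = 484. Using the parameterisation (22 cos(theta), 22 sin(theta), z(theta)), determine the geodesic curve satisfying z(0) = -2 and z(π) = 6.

Parameterise the cylinder of radius R = 22 as
    r(θ) = (22 cos θ, 22 sin θ, z(θ)).
The arc-length element is
    ds = sqrt(484 + (dz/dθ)^2) dθ,
so the Lagrangian is L = sqrt(484 + z'^2).
L depends on z' only, not on z or θ, so ∂L/∂z = 0 and
    ∂L/∂z' = z' / sqrt(484 + z'^2).
The Euler-Lagrange equation gives
    d/dθ( z' / sqrt(484 + z'^2) ) = 0,
so z' is constant. Integrating once:
    z(θ) = a θ + b,
a helix on the cylinder (a straight line when the cylinder is unrolled). The constants a, b are determined by the endpoint conditions.
With endpoint conditions z(0) = -2 and z(π) = 6: from z(0) = b we get b = -2, and a·π + -2 = 6 gives a = 8/π, so
    z(θ) = (8/π) θ − 2.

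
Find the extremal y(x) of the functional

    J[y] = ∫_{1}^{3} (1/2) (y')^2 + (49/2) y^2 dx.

The Lagrangian is L = (1/2) (y')^2 + (49/2) y^2.
Compute ∂L/∂y = 49y, ∂L/∂y' = y'.
The Euler-Lagrange equation d/dx(∂L/∂y') − ∂L/∂y = 0 reduces to
    y'' − 49 y = 0.
Its general solution is
    y(x) = A e^(7x) + B e^(−7x),
with A, B fixed by the endpoint conditions.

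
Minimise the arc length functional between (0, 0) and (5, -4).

Arc-length functional: J[y] = ∫ sqrt(1 + (y')^2) dx.
Lagrangian L = sqrt(1 + (y')^2) has no explicit y dependence, so ∂L/∂y = 0 and the Euler-Lagrange equation gives
    d/dx( y' / sqrt(1 + (y')^2) ) = 0  ⇒  y' / sqrt(1 + (y')^2) = const.
Hence y' is constant, so y(x) is affine.
Fitting the endpoints (0, 0) and (5, -4):
    slope m = ((-4) − 0) / (5 − 0) = -4/5,
    intercept c = 0 − m·0 = 0.
Extremal: y(x) = (-4/5) x.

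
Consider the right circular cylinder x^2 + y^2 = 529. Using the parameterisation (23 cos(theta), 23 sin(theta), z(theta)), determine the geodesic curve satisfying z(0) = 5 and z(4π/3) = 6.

Parameterise the cylinder of radius R = 23 as
    r(θ) = (23 cos θ, 23 sin θ, z(θ)).
The arc-length element is
    ds = sqrt(529 + (dz/dθ)^2) dθ,
so the Lagrangian is L = sqrt(529 + z'^2).
L depends on z' only, not on z or θ, so ∂L/∂z = 0 and
    ∂L/∂z' = z' / sqrt(529 + z'^2).
The Euler-Lagrange equation gives
    d/dθ( z' / sqrt(529 + z'^2) ) = 0,
so z' is constant. Integrating once:
    z(θ) = a θ + b,
a helix on the cylinder (a straight line when the cylinder is unrolled). The constants a, b are determined by the endpoint conditions.
With endpoint conditions z(0) = 5 and z(4π/3) = 6: from z(0) = b we get b = 5, and a·4π/3 + 5 = 6 gives a = 3/(4π), so
    z(θ) = (3/(4π)) θ + 5.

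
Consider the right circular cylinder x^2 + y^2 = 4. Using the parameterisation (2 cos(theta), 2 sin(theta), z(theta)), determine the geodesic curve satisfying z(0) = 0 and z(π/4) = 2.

Parameterise the cylinder of radius R = 2 as
    r(θ) = (2 cos θ, 2 sin θ, z(θ)).
The arc-length element is
    ds = sqrt(4 + (dz/dθ)^2) dθ,
so the Lagrangian is L = sqrt(4 + z'^2).
L depends on z' only, not on z or θ, so ∂L/∂z = 0 and
    ∂L/∂z' = z' / sqrt(4 + z'^2).
The Euler-Lagrange equation gives
    d/dθ( z' / sqrt(4 + z'^2) ) = 0,
so z' is constant. Integrating once:
    z(θ) = a θ + b,
a helix on the cylinder (a straight line when the cylinder is unrolled). The constants a, b are determined by the endpoint conditions.
With endpoint conditions z(0) = 0 and z(π/4) = 2: from z(0) = b we get b = 0, and a·π/4 + 0 = 2 gives a = 8/π, so
    z(θ) = (8/π) θ.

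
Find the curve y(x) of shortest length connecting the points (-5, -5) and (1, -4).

Arc-length functional: J[y] = ∫ sqrt(1 + (y')^2) dx.
Lagrangian L = sqrt(1 + (y')^2) has no explicit y dependence, so ∂L/∂y = 0 and the Euler-Lagrange equation gives
    d/dx( y' / sqrt(1 + (y')^2) ) = 0  ⇒  y' / sqrt(1 + (y')^2) = const.
Hence y' is constant, so y(x) is affine.
Fitting the endpoints (-5, -5) and (1, -4):
    slope m = ((-4) − (-5)) / (1 − (-5)) = 1/6,
    intercept c = (-5) − m·(-5) = -25/6.
Extremal: y(x) = (1/6) x - 25/6.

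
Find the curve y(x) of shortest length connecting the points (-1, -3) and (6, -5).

Arc-length functional: J[y] = ∫ sqrt(1 + (y')^2) dx.
Lagrangian L = sqrt(1 + (y')^2) has no explicit y dependence, so ∂L/∂y = 0 and the Euler-Lagrange equation gives
    d/dx( y' / sqrt(1 + (y')^2) ) = 0  ⇒  y' / sqrt(1 + (y')^2) = const.
Hence y' is constant, so y(x) is affine.
Fitting the endpoints (-1, -3) and (6, -5):
    slope m = ((-5) − (-3)) / (6 − (-1)) = -2/7,
    intercept c = (-3) − m·(-1) = -23/7.
Extremal: y(x) = (-2/7) x - 23/7.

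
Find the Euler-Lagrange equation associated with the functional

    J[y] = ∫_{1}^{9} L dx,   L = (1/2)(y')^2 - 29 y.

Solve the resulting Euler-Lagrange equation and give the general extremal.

The Lagrangian is L = (1/2)(y')^2 - 29 y.
∂L/∂y = -29.
∂L/∂y' = y'.
The Euler-Lagrange equation d/dx(∂L/∂y') − ∂L/∂y = 0 becomes:
    y'' + 29 = 0
General solution: y(x) = -(29/2) x^2 + A x + B, where A and B are arbitrary constants fixed by the endpoint conditions.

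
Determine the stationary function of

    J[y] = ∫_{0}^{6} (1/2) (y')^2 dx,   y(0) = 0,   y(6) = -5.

The Lagrangian is L = (1/2) (y')^2.
Compute ∂L/∂y = 0, ∂L/∂y' = y'.
The Euler-Lagrange equation d/dx(∂L/∂y') − ∂L/∂y = 0 reduces to
    y'' = 0.
Its general solution is
    y(x) = A x + B,
with A, B fixed by the endpoint conditions.
Applying the endpoint conditions y(0) = 0 and y(6) = -5: solve A·0 + B = 0 and A·6 + B = -5. Subtracting gives A(6 − 0) = -5 − 0, so A = -5/6, and B = 0 − A·0 = 0. Therefore
    y(x) = (-5/6) x.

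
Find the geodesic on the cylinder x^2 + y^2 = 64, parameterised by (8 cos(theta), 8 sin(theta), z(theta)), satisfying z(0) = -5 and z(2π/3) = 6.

Parameterise the cylinder of radius R = 8 as
    r(θ) = (8 cos θ, 8 sin θ, z(θ)).
The arc-length element is
    ds = sqrt(64 + (dz/dθ)^2) dθ,
so the Lagrangian is L = sqrt(64 + z'^2).
L depends on z' only, not on z or θ, so ∂L/∂z = 0 and
    ∂L/∂z' = z' / sqrt(64 + z'^2).
The Euler-Lagrange equation gives
    d/dθ( z' / sqrt(64 + z'^2) ) = 0,
so z' is constant. Integrating once:
    z(θ) = a θ + b,
a helix on the cylinder (a straight line when the cylinder is unrolled). The constants a, b are determined by the endpoint conditions.
With endpoint conditions z(0) = -5 and z(2π/3) = 6: from z(0) = b we get b = -5, and a·2π/3 + -5 = 6 gives a = 33/(2π), so
    z(θ) = (33/(2π)) θ − 5.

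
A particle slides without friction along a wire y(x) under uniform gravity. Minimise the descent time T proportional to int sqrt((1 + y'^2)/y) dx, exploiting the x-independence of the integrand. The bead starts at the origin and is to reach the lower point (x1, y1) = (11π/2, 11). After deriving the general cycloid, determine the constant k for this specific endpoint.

The Lagrangian L = sqrt((1 + y'^2) / y) has no explicit x dependence, so the Beltrami identity applies:
    L − y' ∂L/∂y' = C.
Compute ∂L/∂y' = y' / sqrt(y (1 + y'^2)).
Substitute:
    sqrt((1 + y'^2)/y) − y'·y' / sqrt(y (1 + y'^2))
    = (1 + y'^2) / sqrt(y (1 + y'^2)) − y'^2 / sqrt(y (1 + y'^2))
    = 1 / sqrt(y (1 + y'^2)) = C.
Squaring and rearranging gives the first integral
    y (1 + y'^2) = 1/C^2 =: k   (constant).
Solving this first-order ODE by the substitution
    y = (k/2)(1 − cos θ)
yields the cycloid parameterisation
    x(θ) = (k/2)(θ − sin θ),   y(θ) = (k/2)(1 − cos θ).
The constant k is fixed by the endpoint condition.
Now fit the given lower endpoint (x1, y1) = (11π/2, 11). At the bottom of the first arch (θ = π), the parametric equations give
    y(π) = (k/2)(1 − cos π) = k,
    x(π) = (k/2)(π − sin π) = kπ/2.
Matching y(π) = 11 gives k = 11, consistent with x(π) = 11π/2. Therefore the specific cycloid is
    x(θ) = (11/2)(θ − sin θ),   y(θ) = (11/2)(1 − cos θ).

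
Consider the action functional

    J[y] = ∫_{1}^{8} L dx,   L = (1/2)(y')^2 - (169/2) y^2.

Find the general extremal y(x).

The Lagrangian is L = (1/2)(y')^2 - (169/2) y^2.
∂L/∂y = -169y.
∂L/∂y' = y'.
The Euler-Lagrange equation d/dx(∂L/∂y') − ∂L/∂y = 0 becomes:
    y'' + 169 y = 0
General solution: y(x) = A sin(13x) + B cos(13x), where A and B are arbitrary constants fixed by the endpoint conditions.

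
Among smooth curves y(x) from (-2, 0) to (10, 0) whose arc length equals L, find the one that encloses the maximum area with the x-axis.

Set up the augmented Lagrangian using a multiplier λ for the length constraint:
    F(y, y') = y − λ sqrt(1 + y'^2).
F has no explicit x dependence, so the Beltrami identity yields a first integral
    F − y' ∂F/∂y' = C.
Compute ∂F/∂y' = −λ y' / sqrt(1 + y'^2). Then
    y − λ sqrt(1 + y'^2) + λ y'^2 / sqrt(1 + y'^2) = C
    ⇒  y − λ / sqrt(1 + y'^2) = C.
Solving for y' and integrating gives
    (x − a)^2 + (y − b)^2 = λ^2,
a circular arc of radius λ. The constants a, b are determined by the endpoint conditions y(-2) = y(10) = 0, and λ is fixed implicitly by the length constraint
    ∫_{-2}^{10} sqrt(1 + y'^2) dx = L.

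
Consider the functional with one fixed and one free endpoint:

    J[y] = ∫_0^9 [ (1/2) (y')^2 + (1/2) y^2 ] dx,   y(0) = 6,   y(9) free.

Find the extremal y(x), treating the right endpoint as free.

The Lagrangian L = (1/2) (y')^2 + (1/2) y^2 gives
    ∂L/∂y = 1 y,   ∂L/∂y' = y'.
Euler-Lagrange: y'' − y = 0.
With k = 1, the general solution is
    y(x) = A cosh(x) + B sinh(x).
Fixed left endpoint y(0) = 6 ⇒ A = 6.
The right endpoint x = 9 is free, so the natural (transversality) condition is ∂L/∂y' |_{x=9} = 0, i.e. y'(9) = 0.
Compute y'(x) = A k sinh(k x) + B k cosh(k x), so
    y'(9) = A k sinh(k·9) + B k cosh(k·9) = 0
    ⇒ B = −A tanh(k·9) = − 6 tanh(1·9).
Therefore the extremal is
    y(x) = 6 cosh(1 x) − 6 tanh(1·9) sinh(1 x).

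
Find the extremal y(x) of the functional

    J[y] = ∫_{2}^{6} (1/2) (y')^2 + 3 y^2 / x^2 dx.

The Lagrangian is L = (1/2) (y')^2 + 3 y^2 / x^2.
Compute ∂L/∂y = 6y/x^2, ∂L/∂y' = y'.
The Euler-Lagrange equation d/dx(∂L/∂y') − ∂L/∂y = 0 reduces to
    y'' − 6/x^2 · y = 0  (x > 0).
Its general solution is
    y(x) = A x^3 + B x^(-2),
with A, B fixed by the endpoint conditions.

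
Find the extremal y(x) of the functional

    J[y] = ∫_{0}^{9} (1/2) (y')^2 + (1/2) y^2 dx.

The Lagrangian is L = (1/2) (y')^2 + (1/2) y^2.
Compute ∂L/∂y = y, ∂L/∂y' = y'.
The Euler-Lagrange equation d/dx(∂L/∂y') − ∂L/∂y = 0 reduces to
    y'' − y = 0.
Its general solution is
    y(x) = A e^x + B e^(−x),
with A, B fixed by the endpoint conditions.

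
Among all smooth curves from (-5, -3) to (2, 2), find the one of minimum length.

Arc-length functional: J[y] = ∫ sqrt(1 + (y')^2) dx.
Lagrangian L = sqrt(1 + (y')^2) has no explicit y dependence, so ∂L/∂y = 0 and the Euler-Lagrange equation gives
    d/dx( y' / sqrt(1 + (y')^2) ) = 0  ⇒  y' / sqrt(1 + (y')^2) = const.
Hence y' is constant, so y(x) is affine.
Fitting the endpoints (-5, -3) and (2, 2):
    slope m = (2 − (-3)) / (2 − (-5)) = 5/7,
    intercept c = (-3) − m·(-5) = 4/7.
Extremal: y(x) = (5/7) x + 4/7.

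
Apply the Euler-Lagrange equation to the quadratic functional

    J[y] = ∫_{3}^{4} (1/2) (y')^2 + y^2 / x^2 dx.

The Lagrangian is L = (1/2) (y')^2 + y^2 / x^2.
Compute ∂L/∂y = 2y/x^2, ∂L/∂y' = y'.
The Euler-Lagrange equation d/dx(∂L/∂y') − ∂L/∂y = 0 reduces to
    y'' − 2/x^2 · y = 0  (x > 0).
Its general solution is
    y(x) = A x^2 + B / x,
with A, B fixed by the endpoint conditions.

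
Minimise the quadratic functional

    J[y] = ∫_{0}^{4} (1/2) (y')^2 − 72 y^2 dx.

The Lagrangian is L = (1/2) (y')^2 − 72 y^2.
Compute ∂L/∂y = -144y, ∂L/∂y' = y'.
The Euler-Lagrange equation d/dx(∂L/∂y') − ∂L/∂y = 0 reduces to
    y'' + 144 y = 0.
Its general solution is
    y(x) = A sin(12x) + B cos(12x),
with A, B fixed by the endpoint conditions.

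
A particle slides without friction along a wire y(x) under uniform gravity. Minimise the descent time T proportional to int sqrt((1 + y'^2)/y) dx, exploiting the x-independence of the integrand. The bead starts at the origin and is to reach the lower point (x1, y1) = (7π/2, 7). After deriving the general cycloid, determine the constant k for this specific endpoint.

The Lagrangian L = sqrt((1 + y'^2) / y) has no explicit x dependence, so the Beltrami identity applies:
    L − y' ∂L/∂y' = C.
Compute ∂L/∂y' = y' / sqrt(y (1 + y'^2)).
Substitute:
    sqrt((1 + y'^2)/y) − y'·y' / sqrt(y (1 + y'^2))
    = (1 + y'^2) / sqrt(y (1 + y'^2)) − y'^2 / sqrt(y (1 + y'^2))
    = 1 / sqrt(y (1 + y'^2)) = C.
Squaring and rearranging gives the first integral
    y (1 + y'^2) = 1/C^2 =: k   (constant).
Solving this first-order ODE by the substitution
    y = (k/2)(1 − cos θ)
yields the cycloid parameterisation
    x(θ) = (k/2)(θ − sin θ),   y(θ) = (k/2)(1 − cos θ).
The constant k is fixed by the endpoint condition.
Now fit the given lower endpoint (x1, y1) = (7π/2, 7). At the bottom of the first arch (θ = π), the parametric equations give
    y(π) = (k/2)(1 − cos π) = k,
    x(π) = (k/2)(π − sin π) = kπ/2.
Matching y(π) = 7 gives k = 7, consistent with x(π) = 7π/2. Therefore the specific cycloid is
    x(θ) = (7/2)(θ − sin θ),   y(θ) = (7/2)(1 − cos θ).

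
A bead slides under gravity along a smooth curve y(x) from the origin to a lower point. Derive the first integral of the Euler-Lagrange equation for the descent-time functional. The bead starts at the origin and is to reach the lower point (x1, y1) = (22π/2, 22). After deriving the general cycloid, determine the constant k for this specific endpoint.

The Lagrangian L = sqrt((1 + y'^2) / y) has no explicit x dependence, so the Beltrami identity applies:
    L − y' ∂L/∂y' = C.
Compute ∂L/∂y' = y' / sqrt(y (1 + y'^2)).
Substitute:
    sqrt((1 + y'^2)/y) − y'·y' / sqrt(y (1 + y'^2))
    = (1 + y'^2) / sqrt(y (1 + y'^2)) − y'^2 / sqrt(y (1 + y'^2))
    = 1 / sqrt(y (1 + y'^2)) = C.
Squaring and rearranging gives the first integral
    y (1 + y'^2) = 1/C^2 =: k   (constant).
Solving this first-order ODE by the substitution
    y = (k/2)(1 − cos θ)
yields the cycloid parameterisation
    x(θ) = (k/2)(θ − sin θ),   y(θ) = (k/2)(1 − cos θ).
The constant k is fixed by the endpoint condition.
Now fit the given lower endpoint (x1, y1) = (22π/2, 22). At the bottom of the first arch (θ = π), the parametric equations give
    y(π) = (k/2)(1 − cos π) = k,
    x(π) = (k/2)(π − sin π) = kπ/2.
Matching y(π) = 22 gives k = 22, consistent with x(π) = 22π/2. Therefore the specific cycloid is
    x(θ) = (22/2)(θ − sin θ),   y(θ) = (22/2)(1 − cos θ).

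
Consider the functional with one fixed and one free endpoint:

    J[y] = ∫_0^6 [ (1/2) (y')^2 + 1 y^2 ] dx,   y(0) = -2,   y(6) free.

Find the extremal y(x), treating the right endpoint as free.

The Lagrangian L = (1/2) (y')^2 + 1 y^2 gives
    ∂L/∂y = 2 y,   ∂L/∂y' = y'.
Euler-Lagrange: y'' − 2 y = 0.
With k = sqrt(2), the general solution is
    y(x) = A cosh(sqrt(2) x) + B sinh(sqrt(2) x).
Fixed left endpoint y(0) = -2 ⇒ A = -2.
The right endpoint x = 6 is free, so the natural (transversality) condition is ∂L/∂y' |_{x=6} = 0, i.e. y'(6) = 0.
Compute y'(x) = A k sinh(k x) + B k cosh(k x), so
    y'(6) = A k sinh(k·6) + B k cosh(k·6) = 0
    ⇒ B = −A tanh(k·6) = 2 tanh(sqrt(2)·6).
Therefore the extremal is
    y(x) = −2 cosh(sqrt(2) x) + 2 tanh(sqrt(2)·6) sinh(sqrt(2) x).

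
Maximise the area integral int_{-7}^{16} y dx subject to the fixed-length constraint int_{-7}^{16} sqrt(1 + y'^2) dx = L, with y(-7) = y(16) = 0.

Set up the augmented Lagrangian using a multiplier λ for the length constraint:
    F(y, y') = y − λ sqrt(1 + y'^2).
F has no explicit x dependence, so the Beltrami identity yields a first integral
    F − y' ∂F/∂y' = C.
Compute ∂F/∂y' = −λ y' / sqrt(1 + y'^2). Then
    y − λ sqrt(1 + y'^2) + λ y'^2 / sqrt(1 + y'^2) = C
    ⇒  y − λ / sqrt(1 + y'^2) = C.
Solving for y' and integrating gives
    (x − a)^2 + (y − b)^2 = λ^2,
a circular arc of radius λ. The constants a, b are determined by the endpoint conditions y(-7) = y(16) = 0, and λ is fixed implicitly by the length constraint
    ∫_{-7}^{16} sqrt(1 + y'^2) dx = L.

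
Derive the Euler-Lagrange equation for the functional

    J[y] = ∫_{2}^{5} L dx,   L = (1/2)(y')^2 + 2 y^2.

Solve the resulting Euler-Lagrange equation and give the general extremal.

The Lagrangian is L = (1/2)(y')^2 + 2 y^2.
∂L/∂y = 4y.
∂L/∂y' = y'.
The Euler-Lagrange equation d/dx(∂L/∂y') − ∂L/∂y = 0 becomes:
    y'' - 4 y = 0
General solution: y(x) = A e^(2x) + B e^(-2x), where A and B are arbitrary constants fixed by the endpoint conditions.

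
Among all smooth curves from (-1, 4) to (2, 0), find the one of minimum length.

Arc-length functional: J[y] = ∫ sqrt(1 + (y')^2) dx.
Lagrangian L = sqrt(1 + (y')^2) has no explicit y dependence, so ∂L/∂y = 0 and the Euler-Lagrange equation gives
    d/dx( y' / sqrt(1 + (y')^2) ) = 0  ⇒  y' / sqrt(1 + (y')^2) = const.
Hence y' is constant, so y(x) is affine.
Fitting the endpoints (-1, 4) and (2, 0):
    slope m = (0 − 4) / (2 − (-1)) = -4/3,
    intercept c = 4 − m·(-1) = 8/3.
Extremal: y(x) = (-4/3) x + 8/3.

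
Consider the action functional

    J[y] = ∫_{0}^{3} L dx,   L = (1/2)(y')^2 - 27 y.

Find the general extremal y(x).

The Lagrangian is L = (1/2)(y')^2 - 27 y.
∂L/∂y = -27.
∂L/∂y' = y'.
The Euler-Lagrange equation d/dx(∂L/∂y') − ∂L/∂y = 0 becomes:
    y'' + 27 = 0
General solution: y(x) = -(27/2) x^2 + A x + B, where A and B are arbitrary constants fixed by the endpoint conditions.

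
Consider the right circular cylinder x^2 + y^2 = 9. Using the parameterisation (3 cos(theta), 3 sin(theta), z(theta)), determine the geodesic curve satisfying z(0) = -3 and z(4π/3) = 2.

Parameterise the cylinder of radius R = 3 as
    r(θ) = (3 cos θ, 3 sin θ, z(θ)).
The arc-length element is
    ds = sqrt(9 + (dz/dθ)^2) dθ,
so the Lagrangian is L = sqrt(9 + z'^2).
L depends on z' only, not on z or θ, so ∂L/∂z = 0 and
    ∂L/∂z' = z' / sqrt(9 + z'^2).
The Euler-Lagrange equation gives
    d/dθ( z' / sqrt(9 + z'^2) ) = 0,
so z' is constant. Integrating once:
    z(θ) = a θ + b,
a helix on the cylinder (a straight line when the cylinder is unrolled). The constants a, b are determined by the endpoint conditions.
With endpoint conditions z(0) = -3 and z(4π/3) = 2: from z(0) = b we get b = -3, and a·4π/3 + -3 = 2 gives a = 15/(4π), so
    z(θ) = (15/(4π)) θ − 3.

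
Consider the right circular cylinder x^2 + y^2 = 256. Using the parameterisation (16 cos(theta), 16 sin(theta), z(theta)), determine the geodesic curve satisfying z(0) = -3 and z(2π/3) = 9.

Parameterise the cylinder of radius R = 16 as
    r(θ) = (16 cos θ, 16 sin θ, z(θ)).
The arc-length element is
    ds = sqrt(256 + (dz/dθ)^2) dθ,
so the Lagrangian is L = sqrt(256 + z'^2).
L depends on z' only, not on z or θ, so ∂L/∂z = 0 and
    ∂L/∂z' = z' / sqrt(256 + z'^2).
The Euler-Lagrange equation gives
    d/dθ( z' / sqrt(256 + z'^2) ) = 0,
so z' is constant. Integrating once:
    z(θ) = a θ + b,
a helix on the cylinder (a straight line when the cylinder is unrolled). The constants a, b are determined by the endpoint conditions.
With endpoint conditions z(0) = -3 and z(2π/3) = 9: from z(0) = b we get b = -3, and a·2π/3 + -3 = 9 gives a = 18/π, so
    z(θ) = (18/π) θ − 3.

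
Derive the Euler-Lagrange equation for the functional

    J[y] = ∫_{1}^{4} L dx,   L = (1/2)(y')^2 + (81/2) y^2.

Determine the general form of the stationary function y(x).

The Lagrangian is L = (1/2)(y')^2 + (81/2) y^2.
∂L/∂y = 81y.
∂L/∂y' = y'.
The Euler-Lagrange equation d/dx(∂L/∂y') − ∂L/∂y = 0 becomes:
    y'' - 81 y = 0
General solution: y(x) = A e^(9x) + B e^(-9x), where A and B are arbitrary constants fixed by the endpoint conditions.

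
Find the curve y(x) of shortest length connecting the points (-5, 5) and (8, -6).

Arc-length functional: J[y] = ∫ sqrt(1 + (y')^2) dx.
Lagrangian L = sqrt(1 + (y')^2) has no explicit y dependence, so ∂L/∂y = 0 and the Euler-Lagrange equation gives
    d/dx( y' / sqrt(1 + (y')^2) ) = 0  ⇒  y' / sqrt(1 + (y')^2) = const.
Hence y' is constant, so y(x) is affine.
Fitting the endpoints (-5, 5) and (8, -6):
    slope m = ((-6) − 5) / (8 − (-5)) = -11/13,
    intercept c = 5 − m·(-5) = 10/13.
Extremal: y(x) = (-11/13) x + 10/13.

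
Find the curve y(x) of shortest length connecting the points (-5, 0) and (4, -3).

Arc-length functional: J[y] = ∫ sqrt(1 + (y')^2) dx.
Lagrangian L = sqrt(1 + (y')^2) has no explicit y dependence, so ∂L/∂y = 0 and the Euler-Lagrange equation gives
    d/dx( y' / sqrt(1 + (y')^2) ) = 0  ⇒  y' / sqrt(1 + (y')^2) = const.
Hence y' is constant, so y(x) is affine.
Fitting the endpoints (-5, 0) and (4, -3):
    slope m = ((-3) − 0) / (4 − (-5)) = -1/3,
    intercept c = 0 − m·(-5) = -5/3.
Extremal: y(x) = (-1/3) x - 5/3.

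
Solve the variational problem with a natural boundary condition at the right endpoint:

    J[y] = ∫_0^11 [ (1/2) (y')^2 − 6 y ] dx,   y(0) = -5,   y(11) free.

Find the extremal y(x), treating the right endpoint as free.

The Lagrangian L = (1/2) (y')^2 − 6 y gives
    ∂L/∂y = −6,   ∂L/∂y' = y'.
Euler-Lagrange: d/dx(y') − (−6) = 0, i.e. y'' + 6 = 0, so
    y(x) = −(6/2) x^2 + C1 x + C2.
Fixed left endpoint y(0) = -5 ⇒ C2 = -5.
The right endpoint x = 11 is free, so the natural (transversality) condition is ∂L/∂y' |_{x=11} = 0, i.e. y'(11) = 0.
Compute y'(x) = −6 x + C1, so y'(11) = −66 + C1 = 0 ⇒ C1 = 66.
Therefore the extremal is
    y(x) = −3 x^2 + 66 x − 5.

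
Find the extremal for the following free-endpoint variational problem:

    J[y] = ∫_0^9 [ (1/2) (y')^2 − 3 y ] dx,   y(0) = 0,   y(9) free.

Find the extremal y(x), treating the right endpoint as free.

The Lagrangian L = (1/2) (y')^2 − 3 y gives
    ∂L/∂y = −3,   ∂L/∂y' = y'.
Euler-Lagrange: d/dx(y') − (−3) = 0, i.e. y'' + 3 = 0, so
    y(x) = −(3/2) x^2 + C1 x + C2.
Fixed left endpoint y(0) = 0 ⇒ C2 = 0.
The right endpoint x = 9 is free, so the natural (transversality) condition is ∂L/∂y' |_{x=9} = 0, i.e. y'(9) = 0.
Compute y'(x) = −3 x + C1, so y'(9) = −27 + C1 = 0 ⇒ C1 = 27.
Therefore the extremal is
    y(x) = −(3/2) x^2 + 27 x.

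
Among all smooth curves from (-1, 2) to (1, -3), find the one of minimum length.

Arc-length functional: J[y] = ∫ sqrt(1 + (y')^2) dx.
Lagrangian L = sqrt(1 + (y')^2) has no explicit y dependence, so ∂L/∂y = 0 and the Euler-Lagrange equation gives
    d/dx( y' / sqrt(1 + (y')^2) ) = 0  ⇒  y' / sqrt(1 + (y')^2) = const.
Hence y' is constant, so y(x) is affine.
Fitting the endpoints (-1, 2) and (1, -3):
    slope m = ((-3) − 2) / (1 − (-1)) = -5/2,
    intercept c = 2 − m·(-1) = -1/2.
Extremal: y(x) = (-5/2) x - 1/2.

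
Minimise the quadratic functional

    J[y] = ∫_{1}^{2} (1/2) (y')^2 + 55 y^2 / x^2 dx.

The Lagrangian is L = (1/2) (y')^2 + 55 y^2 / x^2.
Compute ∂L/∂y = 110y/x^2, ∂L/∂y' = y'.
The Euler-Lagrange equation d/dx(∂L/∂y') − ∂L/∂y = 0 reduces to
    y'' − 110/x^2 · y = 0  (x > 0).
Its general solution is
    y(x) = A x^11 + B x^(-10),
with A, B fixed by the endpoint conditions.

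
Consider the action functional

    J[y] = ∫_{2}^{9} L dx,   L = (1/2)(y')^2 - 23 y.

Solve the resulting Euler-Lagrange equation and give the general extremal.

The Lagrangian is L = (1/2)(y')^2 - 23 y.
∂L/∂y = -23.
∂L/∂y' = y'.
The Euler-Lagrange equation d/dx(∂L/∂y') − ∂L/∂y = 0 becomes:
    y'' + 23 = 0
General solution: y(x) = -(23/2) x^2 + A x + B, where A and B are arbitrary constants fixed by the endpoint conditions.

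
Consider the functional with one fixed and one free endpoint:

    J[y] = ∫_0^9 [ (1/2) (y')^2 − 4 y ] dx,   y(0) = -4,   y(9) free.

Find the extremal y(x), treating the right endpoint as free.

The Lagrangian L = (1/2) (y')^2 − 4 y gives
    ∂L/∂y = −4,   ∂L/∂y' = y'.
Euler-Lagrange: d/dx(y') − (−4) = 0, i.e. y'' + 4 = 0, so
    y(x) = −(4/2) x^2 + C1 x + C2.
Fixed left endpoint y(0) = -4 ⇒ C2 = -4.
The right endpoint x = 9 is free, so the natural (transversality) condition is ∂L/∂y' |_{x=9} = 0, i.e. y'(9) = 0.
Compute y'(x) = −4 x + C1, so y'(9) = −36 + C1 = 0 ⇒ C1 = 36.
Therefore the extremal is
    y(x) = −2 x^2 + 36 x − 4.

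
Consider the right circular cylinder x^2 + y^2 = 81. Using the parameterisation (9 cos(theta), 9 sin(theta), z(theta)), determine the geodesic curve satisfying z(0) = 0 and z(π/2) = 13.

Parameterise the cylinder of radius R = 9 as
    r(θ) = (9 cos θ, 9 sin θ, z(θ)).
The arc-length element is
    ds = sqrt(81 + (dz/dθ)^2) dθ,
so the Lagrangian is L = sqrt(81 + z'^2).
L depends on z' only, not on z or θ, so ∂L/∂z = 0 and
    ∂L/∂z' = z' / sqrt(81 + z'^2).
The Euler-Lagrange equation gives
    d/dθ( z' / sqrt(81 + z'^2) ) = 0,
so z' is constant. Integrating once:
    z(θ) = a θ + b,
a helix on the cylinder (a straight line when the cylinder is unrolled). The constants a, b are determined by the endpoint conditions.
With endpoint conditions z(0) = 0 and z(π/2) = 13: from z(0) = b we get b = 0, and a·π/2 + 0 = 13 gives a = 26/π, so
    z(θ) = (26/π) θ.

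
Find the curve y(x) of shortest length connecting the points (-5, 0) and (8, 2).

Arc-length functional: J[y] = ∫ sqrt(1 + (y')^2) dx.
Lagrangian L = sqrt(1 + (y')^2) has no explicit y dependence, so ∂L/∂y = 0 and the Euler-Lagrange equation gives
    d/dx( y' / sqrt(1 + (y')^2) ) = 0  ⇒  y' / sqrt(1 + (y')^2) = const.
Hence y' is constant, so y(x) is affine.
Fitting the endpoints (-5, 0) and (8, 2):
    slope m = (2 − 0) / (8 − (-5)) = 2/13,
    intercept c = 0 − m·(-5) = 10/13.
Extremal: y(x) = (2/13) x + 10/13.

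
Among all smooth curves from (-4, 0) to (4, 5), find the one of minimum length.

Arc-length functional: J[y] = ∫ sqrt(1 + (y')^2) dx.
Lagrangian L = sqrt(1 + (y')^2) has no explicit y dependence, so ∂L/∂y = 0 and the Euler-Lagrange equation gives
    d/dx( y' / sqrt(1 + (y')^2) ) = 0  ⇒  y' / sqrt(1 + (y')^2) = const.
Hence y' is constant, so y(x) is affine.
Fitting the endpoints (-4, 0) and (4, 5):
    slope m = (5 − 0) / (4 − (-4)) = 5/8,
    intercept c = 0 − m·(-4) = 5/2.
Extremal: y(x) = (5/8) x + 5/2.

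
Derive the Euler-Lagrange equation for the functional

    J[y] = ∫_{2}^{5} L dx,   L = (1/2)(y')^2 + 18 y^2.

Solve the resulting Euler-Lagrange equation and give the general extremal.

The Lagrangian is L = (1/2)(y')^2 + 18 y^2.
∂L/∂y = 36y.
∂L/∂y' = y'.
The Euler-Lagrange equation d/dx(∂L/∂y') − ∂L/∂y = 0 becomes:
    y'' - 36 y = 0
General solution: y(x) = A e^(6x) + B e^(-6x), where A and B are arbitrary constants fixed by the endpoint conditions.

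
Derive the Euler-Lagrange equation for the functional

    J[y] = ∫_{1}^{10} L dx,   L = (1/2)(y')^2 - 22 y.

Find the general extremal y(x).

The Lagrangian is L = (1/2)(y')^2 - 22 y.
∂L/∂y = -22.
∂L/∂y' = y'.
The Euler-Lagrange equation d/dx(∂L/∂y') − ∂L/∂y = 0 becomes:
    y'' + 22 = 0
General solution: y(x) = -11 x^2 + A x + B, where A and B are arbitrary constants fixed by the endpoint conditions.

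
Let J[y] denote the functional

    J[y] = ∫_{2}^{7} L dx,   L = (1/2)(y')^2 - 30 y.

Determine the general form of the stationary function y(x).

The Lagrangian is L = (1/2)(y')^2 - 30 y.
∂L/∂y = -30.
∂L/∂y' = y'.
The Euler-Lagrange equation d/dx(∂L/∂y') − ∂L/∂y = 0 becomes:
    y'' + 30 = 0
General solution: y(x) = -15 x^2 + A x + B, where A and B are arbitrary constants fixed by the endpoint conditions.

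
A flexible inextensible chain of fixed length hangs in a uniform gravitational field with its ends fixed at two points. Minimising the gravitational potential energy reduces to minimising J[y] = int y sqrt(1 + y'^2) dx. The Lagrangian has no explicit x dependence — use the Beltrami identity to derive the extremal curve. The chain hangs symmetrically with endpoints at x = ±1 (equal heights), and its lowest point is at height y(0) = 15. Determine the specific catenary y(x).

The Lagrangian L(y, y') = y sqrt(1 + y'^2) has no explicit x dependence, so the Beltrami identity applies:
    L − y' ∂L/∂y' = C.
Compute ∂L/∂y' = y · y' / sqrt(1 + y'^2). Then
    L − y' ∂L/∂y'
    = y sqrt(1 + y'^2) − y · y'^2 / sqrt(1 + y'^2)
    = y (1 + y'^2 − y'^2) / sqrt(1 + y'^2)
    = y / sqrt(1 + y'^2) = C.
Squaring gives y^2 = C^2 (1 + y'^2), i.e.
    y'^2 = y^2 / C^2 − 1.
Separating variables,
    dy / sqrt(y^2 − C^2) = dx / C,
and integrating gives arccosh(y / C) = (x − a)/C, so
    y(x) = C cosh((x − a)/C),
the catenary. The constants C and a are fixed by the two endpoint conditions (and, for the hanging-chain problem, the length constraint selects C).
Now fit the given data. The endpoints x = ±1 are symmetric at equal height, so the catenary is even about its minimum: a = 0 and y(x) = C cosh(x/C). The lowest point is y(0) = C cosh(0) = C, and we are told y(0) = 15, so C = 15. Therefore
    y(x) = 15 cosh(x/15),
and at the endpoints
    y(±1) = 15 cosh(1/15).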